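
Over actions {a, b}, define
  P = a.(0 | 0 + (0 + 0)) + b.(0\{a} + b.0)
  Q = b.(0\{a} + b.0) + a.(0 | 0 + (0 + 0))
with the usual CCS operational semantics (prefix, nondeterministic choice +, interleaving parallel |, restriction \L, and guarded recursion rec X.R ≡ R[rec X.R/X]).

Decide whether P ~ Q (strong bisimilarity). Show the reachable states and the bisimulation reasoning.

YES

LTS(P): 4 reachable states
  m0 = a.(0 | 0 + (0 + 0)) + b.(0\{a} + b.0) ⊢ —a→ m1, —b→ m2
  m1 = 0 | 0 + (0 + 0) ⊢ stopped
  m2 = 0\{a} + b.0 ⊢ —b→ m3
  m3 = 0 ⊢ stopped
LTS(Q): 4 reachable states
  n0 = b.(0\{a} + b.0) + a.(0 | 0 + (0 + 0)) ⊢ —a→ n1, —b→ n2
  n1 = 0 | 0 + (0 + 0) ⊢ stopped
  n2 = 0\{a} + b.0 ⊢ —b→ n3
  n3 = 0 ⊢ stopped
Coarsest stable partition (strong bisimilarity classes):
  B0 = {m0, n0}
  B1 = {m1, m3, n1, n3}
  B2 = {m2, n2}
m0 ∈ B0, n0 ∈ B0 → same block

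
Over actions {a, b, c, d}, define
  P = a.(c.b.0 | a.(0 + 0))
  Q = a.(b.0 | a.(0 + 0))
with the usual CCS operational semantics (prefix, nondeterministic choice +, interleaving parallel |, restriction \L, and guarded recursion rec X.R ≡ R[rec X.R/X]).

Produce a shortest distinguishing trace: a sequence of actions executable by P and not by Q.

Reachable graph of P (7 states):
  s0 = a.(c.b.0 | a.(0 + 0)) | =a=> s1
  s1 = c.b.0 | a.(0 + 0) | =a=> s2, =c=> s3
  s2 = c.b.0 | (0 + 0) | =c=> s4
  s3 = b.0 | a.(0 + 0) | =a=> s4, =b=> s5
  s4 = b.0 | (0 + 0) | =b=> s6
  s5 = 0 | a.(0 + 0) | =a=> s6
  s6 = 0 | (0 + 0) | deadlocked
Reachable graph of Q (5 states):
  t0 = a.(b.0 | a.(0 + 0)) | =a=> t1
  t1 = b.0 | a.(0 + 0) | =a=> t2, =b=> t3
  t2 = b.0 | (0 + 0) | =b=> t4
  t3 = 0 | a.(0 + 0) | =a=> t4
  t4 = 0 | (0 + 0) | deadlocked
Run σ = ⟨ac⟩ on P: start {s0}
  step 1 (a): {s1}
  step 2 (c): {s3}
  P completes σ.
Run σ = ⟨ac⟩ on Q: start {t0}
  step 1 (a): {t1}
  step 2 (c): no successor for Q

ac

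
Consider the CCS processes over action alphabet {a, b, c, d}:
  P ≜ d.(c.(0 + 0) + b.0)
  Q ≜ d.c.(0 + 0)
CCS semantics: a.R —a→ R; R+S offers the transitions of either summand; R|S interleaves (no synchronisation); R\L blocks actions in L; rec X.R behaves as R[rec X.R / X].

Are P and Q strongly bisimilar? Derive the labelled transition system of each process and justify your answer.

not bisimilar

P's transition system — 4 states:
  u0 = d.(c.(0 + 0) + b.0) has moves —d→ u1
  u1 = c.(0 + 0) + b.0 has moves —b→ u2, —c→ u3
  u2 = 0 has moves ·
  u3 = 0 + 0 has moves ·
Q's transition system — 3 states:
  v0 = d.c.(0 + 0) has moves —d→ v1
  v1 = c.(0 + 0) has moves —c→ v2
  v2 = 0 + 0 has moves ·
Bisimilarity quotient blocks:
  B0 = {u0}
  B1 = {u1}
  B2 = {u2, u3, v2}
  B3 = {v0}
  B4 = {v1}
u0 ∈ B0, v0 ∈ B3 → different blocks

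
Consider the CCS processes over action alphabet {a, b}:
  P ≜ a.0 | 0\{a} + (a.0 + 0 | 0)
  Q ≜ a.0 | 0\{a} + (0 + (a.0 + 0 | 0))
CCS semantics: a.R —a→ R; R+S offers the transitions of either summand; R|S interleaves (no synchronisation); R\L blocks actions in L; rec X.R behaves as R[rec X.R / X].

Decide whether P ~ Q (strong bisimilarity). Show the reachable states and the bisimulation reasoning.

P ~ Q

LTS(P): 3 reachable states
  u0 = a.0 | 0\{a} + (a.0 + 0 | 0) → —a→ u1, —a→ u2
  u1 = 0 → deadlocked
  u2 = 0 | 0\{a} → deadlocked
LTS(Q): 3 reachable states
  v0 = a.0 | 0\{a} + (0 + (a.0 + 0 | 0)) → —a→ v1, —a→ v2
  v1 = 0 → deadlocked
  v2 = 0 | 0\{a} → deadlocked
Partition-refinement fixed point:
  B0 = {u0, v0}
  B1 = {u1, u2, v1, v2}
u0 ∈ B0, v0 ∈ B0 → same block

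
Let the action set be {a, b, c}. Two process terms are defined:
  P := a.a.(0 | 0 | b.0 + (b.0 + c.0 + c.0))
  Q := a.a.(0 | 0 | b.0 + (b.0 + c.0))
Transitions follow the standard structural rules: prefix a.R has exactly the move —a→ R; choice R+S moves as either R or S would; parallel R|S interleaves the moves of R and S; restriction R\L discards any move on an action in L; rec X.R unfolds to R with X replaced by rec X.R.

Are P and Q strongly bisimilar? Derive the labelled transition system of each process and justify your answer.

Reachable graph of P (5 states):
  m0 = a.a.(0 | 0 | b.0 + (b.0 + c.0 + c.0)) has moves --a--▸ m1
  m1 = a.(0 | 0 | b.0 + (b.0 + c.0 + c.0)) has moves --a--▸ m2
  m2 = 0 | 0 | b.0 + (b.0 + c.0 + c.0) has moves --b--▸ m3, --b--▸ m4, --c--▸ m3
  m3 = 0 has moves (no moves)
  m4 = 0 | 0 | 0 has moves (no moves)
Reachable graph of Q (5 states):
  n0 = a.a.(0 | 0 | b.0 + (b.0 + c.0)) has moves --a--▸ n1
  n1 = a.(0 | 0 | b.0 + (b.0 + c.0)) has moves --a--▸ n2
  n2 = 0 | 0 | b.0 + (b.0 + c.0) has moves --b--▸ n3, --b--▸ n4, --c--▸ n3
  n3 = 0 has moves (no moves)
  n4 = 0 | 0 | 0 has moves (no moves)
Coarsest stable partition (strong bisimilarity classes):
  B0 = {m0, n0}
  B1 = {m1, n1}
  B2 = {m2, n2}
  B3 = {m3, m4, n3, n4}
m0 ∈ B0, n0 ∈ B0 → same block

YES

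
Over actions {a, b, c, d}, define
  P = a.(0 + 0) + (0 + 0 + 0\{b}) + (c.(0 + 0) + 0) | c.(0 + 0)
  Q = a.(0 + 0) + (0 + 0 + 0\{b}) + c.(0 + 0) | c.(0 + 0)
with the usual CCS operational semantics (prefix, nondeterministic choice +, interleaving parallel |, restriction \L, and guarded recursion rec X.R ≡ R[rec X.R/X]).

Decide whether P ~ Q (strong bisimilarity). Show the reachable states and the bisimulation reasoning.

P ~ Q

Reachable graph of P (5 states):
  u0 = a.(0 + 0) + (0 + 0 + 0\{b}) + (c.(0 + 0) + 0) | c.(0 + 0) has moves -a-> u1, -c-> u2, -c-> u3
  u1 = 0 + 0 has moves ∅
  u2 = (0 + 0) | c.(0 + 0) has moves -c-> u4
  u3 = (c.(0 + 0) + 0) | (0 + 0) has moves -c-> u4
  u4 = (0 + 0) | (0 + 0) has moves ∅
Reachable graph of Q (5 states):
  v0 = a.(0 + 0) + (0 + 0 + 0\{b}) + c.(0 + 0) | c.(0 + 0) has moves -a-> v1, -c-> v2, -c-> v3
  v1 = 0 + 0 has moves ∅
  v2 = (0 + 0) | c.(0 + 0) has moves -c-> v4
  v3 = c.(0 + 0) | (0 + 0) has moves -c-> v4
  v4 = (0 + 0) | (0 + 0) has moves ∅
Coarsest stable partition (strong bisimilarity classes):
  B0 = {u0, v0}
  B1 = {u1, u4, v1, v4}
  B2 = {u2, u3, v2, v3}
u0 ∈ B0, v0 ∈ B0 → same block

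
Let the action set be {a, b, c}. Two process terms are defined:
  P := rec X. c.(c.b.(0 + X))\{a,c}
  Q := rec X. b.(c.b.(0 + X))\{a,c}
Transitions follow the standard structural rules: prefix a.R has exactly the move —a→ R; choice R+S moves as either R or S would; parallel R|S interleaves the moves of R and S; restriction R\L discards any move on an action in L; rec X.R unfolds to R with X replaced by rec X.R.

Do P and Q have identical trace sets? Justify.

Reachable graph of P (2 states):
  u0 = rec X. c.(c.b.(0 + X))\{a,c} :: -c-> u1
  u1 = (c.b.(0 + (rec X. c.(c.b.(0 + X))\{a,c})))\{a,c} :: ∅
Reachable graph of Q (2 states):
  v0 = rec X. b.(c.b.(0 + X))\{a,c} :: -b-> v1
  v1 = (c.b.(0 + (rec X. b.(c.b.(0 + X))\{a,c})))\{a,c} :: ∅
Run σ = ⟨c⟩ on P: start {u0}
  after c @ step 1: {u1}
  P completes σ.
Run σ = ⟨c⟩ on Q: start {v0}
  after c @ step 1: no successor for Q

trace-distinct — witness ⟨c⟩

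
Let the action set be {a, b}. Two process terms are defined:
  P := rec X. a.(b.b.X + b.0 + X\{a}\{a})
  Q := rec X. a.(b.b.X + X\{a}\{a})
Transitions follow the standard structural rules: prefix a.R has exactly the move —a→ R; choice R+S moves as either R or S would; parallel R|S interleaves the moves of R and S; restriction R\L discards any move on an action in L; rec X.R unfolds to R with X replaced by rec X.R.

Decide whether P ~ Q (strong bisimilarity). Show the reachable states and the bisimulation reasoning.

P's transition system — 4 states:
  p0 = rec X. a.(b.b.X + b.0 + X\{a}\{a}) | ··a··> p1
  p1 = b.b.(rec X. a.(b.b.X + b.0 + X\{a}\{a})) + b.0 + (rec X. a.(b.b.X + b.0 + X\{a}\{a}))\{a}\{a} | ··b··> p2, ··b··> p3
  p2 = 0 | ∅
  p3 = b.(rec X. a.(b.b.X + b.0 + X\{a}\{a})) | ··b··> p0
Q's transition system — 3 states:
  q0 = rec X. a.(b.b.X + X\{a}\{a}) | ··a··> q1
  q1 = b.b.(rec X. a.(b.b.X + X\{a}\{a})) + (rec X. a.(b.b.X + X\{a}\{a}))\{a}\{a} | ··b··> q2
  q2 = b.(rec X. a.(b.b.X + X\{a}\{a})) | ··b··> q0
Bisimilarity quotient blocks:
  B0 = {p0}
  B1 = {p1}
  B2 = {p2}
  B3 = {p3}
  B4 = {q0}
  B5 = {q1}
  B6 = {q2}
p0 ∈ B0, q0 ∈ B4 → different blocks

P ≁ Q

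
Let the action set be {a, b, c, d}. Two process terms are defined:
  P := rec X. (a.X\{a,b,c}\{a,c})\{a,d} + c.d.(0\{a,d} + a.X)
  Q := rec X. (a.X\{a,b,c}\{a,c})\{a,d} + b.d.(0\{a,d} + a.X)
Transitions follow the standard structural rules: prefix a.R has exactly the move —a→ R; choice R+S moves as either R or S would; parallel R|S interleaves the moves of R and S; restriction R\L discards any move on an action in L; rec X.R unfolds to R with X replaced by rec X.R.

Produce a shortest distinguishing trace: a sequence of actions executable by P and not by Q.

LTS(P): 3 reachable states
  s0 = rec X. (a.X\{a,b,c}\{a,c})\{a,d} + c.d.(0\{a,d} + a.X) has moves -c-> s1
  s1 = d.(0\{a,d} + a.(rec X. (a.X\{a,b,c}\{a,c})\{a,d} + c.d.(0\{a,d} + a.X))) has moves -d-> s2
  s2 = 0\{a,d} + a.(rec X. (a.X\{a,b,c}\{a,c})\{a,d} + c.d.(0\{a,d} + a.X)) has moves -a-> s0
LTS(Q): 3 reachable states
  t0 = rec X. (a.X\{a,b,c}\{a,c})\{a,d} + b.d.(0\{a,d} + a.X) has moves -b-> t1
  t1 = d.(0\{a,d} + a.(rec X. (a.X\{a,b,c}\{a,c})\{a,d} + b.d.(0\{a,d} + a.X))) has moves -d-> t2
  t2 = 0\{a,d} + a.(rec X. (a.X\{a,b,c}\{a,c})\{a,d} + b.d.(0\{a,d} + a.X)) has moves -a-> t0
Executing c from P (initial set {s0}):
  step 1 (c): {s1}
  — P admits the full trace.
Executing c from Q (initial set {t0}):
  step 1 (c): no successor for Q

c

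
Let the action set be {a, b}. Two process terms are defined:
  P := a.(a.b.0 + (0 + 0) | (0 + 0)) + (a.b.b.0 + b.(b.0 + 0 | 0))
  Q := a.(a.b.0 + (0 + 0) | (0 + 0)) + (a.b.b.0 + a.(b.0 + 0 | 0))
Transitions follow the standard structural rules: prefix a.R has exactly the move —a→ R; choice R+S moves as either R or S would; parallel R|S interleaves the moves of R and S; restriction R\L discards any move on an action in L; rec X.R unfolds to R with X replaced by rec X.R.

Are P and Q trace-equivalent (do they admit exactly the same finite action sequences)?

LTS(P): 6 reachable states
  s0 = a.(a.b.0 + (0 + 0) | (0 + 0)) + (a.b.b.0 + b.(b.0 + 0 | 0)) has moves ··a··> s1, ··a··> s2, ··b··> s3
  s1 = a.b.0 + (0 + 0) | (0 + 0) has moves ··a··> s4
  s2 = b.b.0 has moves ··b··> s4
  s3 = b.0 + 0 | 0 has moves ··b··> s5
  s4 = b.0 has moves ··b··> s5
  s5 = 0 has moves deadlocked
LTS(Q): 6 reachable states
  t0 = a.(a.b.0 + (0 + 0) | (0 + 0)) + (a.b.b.0 + a.(b.0 + 0 | 0)) has moves ··a··> t1, ··a··> t2, ··a··> t3
  t1 = a.b.0 + (0 + 0) | (0 + 0) has moves ··a··> t4
  t2 = b.0 + 0 | 0 has moves ··b··> t5
  t3 = b.b.0 has moves ··b··> t4
  t4 = b.0 has moves ··b··> t5
  t5 = 0 has moves deadlocked
Run σ = ⟨b⟩ on P: start {s0}
  step 1 (b): {s3}
  ✓ P
Run σ = ⟨b⟩ on Q: start {t0}
  step 1 (b): no successor for Q

NO — witness ⟨b⟩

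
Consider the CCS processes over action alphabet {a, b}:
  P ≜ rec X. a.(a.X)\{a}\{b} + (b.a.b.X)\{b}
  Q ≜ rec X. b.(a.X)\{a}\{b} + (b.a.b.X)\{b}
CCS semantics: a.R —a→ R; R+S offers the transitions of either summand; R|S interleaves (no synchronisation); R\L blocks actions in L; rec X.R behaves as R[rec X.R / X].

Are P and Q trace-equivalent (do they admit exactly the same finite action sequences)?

LTS(P): 2 reachable states
  s0 = rec X. a.(a.X)\{a}\{b} + (b.a.b.X)\{b} has moves --a--▸ s1
  s1 = (a.(rec X. a.(a.X)\{a}\{b} + (b.a.b.X)\{b}))\{a}\{b} has moves ∅
LTS(Q): 2 reachable states
  t0 = rec X. b.(a.X)\{a}\{b} + (b.a.b.X)\{b} has moves --b--▸ t1
  t1 = (a.(rec X. b.(a.X)\{a}\{b} + (b.a.b.X)\{b}))\{a}\{b} has moves ∅
Trace ⟨a⟩ through P, begin at {s0}:
  step 1 (a): {s1}
  P completes σ.
Trace ⟨a⟩ through Q, begin at {t0}:
  step 1 (a): ∅ (Q stuck)

trace-distinct — witness ⟨a⟩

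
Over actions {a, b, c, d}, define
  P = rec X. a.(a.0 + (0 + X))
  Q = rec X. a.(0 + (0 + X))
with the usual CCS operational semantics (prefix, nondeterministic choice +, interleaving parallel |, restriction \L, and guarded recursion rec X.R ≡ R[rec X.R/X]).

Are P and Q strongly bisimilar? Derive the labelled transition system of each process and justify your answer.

Reachable graph of P (3 states):
  s0 = rec X. a.(a.0 + (0 + X)) has moves ··a··> s1
  s1 = a.0 + (0 + (rec X. a.(a.0 + (0 + X)))) has moves ··a··> s1, ··a··> s2
  s2 = 0 has moves deadlocked
Reachable graph of Q (2 states):
  t0 = rec X. a.(0 + (0 + X)) has moves ··a··> t1
  t1 = 0 + (0 + (rec X. a.(0 + (0 + X)))) has moves ··a··> t1
Partition-refinement fixed point:
  B0 = {s0}
  B1 = {s1}
  B2 = {s2}
  B3 = {t0, t1}
s0 ∈ B0, t0 ∈ B3 → different blocks

P ≁ Q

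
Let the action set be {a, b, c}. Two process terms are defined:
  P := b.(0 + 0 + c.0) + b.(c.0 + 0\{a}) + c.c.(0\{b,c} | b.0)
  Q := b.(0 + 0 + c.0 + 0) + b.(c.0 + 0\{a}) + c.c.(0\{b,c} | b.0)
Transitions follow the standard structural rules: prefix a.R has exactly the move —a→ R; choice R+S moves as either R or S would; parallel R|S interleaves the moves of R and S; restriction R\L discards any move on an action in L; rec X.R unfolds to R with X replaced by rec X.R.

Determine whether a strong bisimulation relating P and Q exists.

P's transition system — 7 states:
  s0 = b.(0 + 0 + c.0) + b.(c.0 + 0\{a}) + c.c.(0\{b,c} | b.0) → —b→ s1, —b→ s2, —c→ s3
  s1 = 0 + 0 + c.0 → —c→ s4
  s2 = c.0 + 0\{a} → —c→ s4
  s3 = c.(0\{b,c} | b.0) → —c→ s5
  s4 = 0 → deadlocked
  s5 = 0\{b,c} | b.0 → —b→ s6
  s6 = 0\{b,c} | 0 → deadlocked
Q's transition system — 7 states:
  t0 = b.(0 + 0 + c.0 + 0) + b.(c.0 + 0\{a}) + c.c.(0\{b,c} | b.0) → —b→ t1, —b→ t2, —c→ t3
  t1 = 0 + 0 + c.0 + 0 → —c→ t4
  t2 = c.0 + 0\{a} → —c→ t4
  t3 = c.(0\{b,c} | b.0) → —c→ t5
  t4 = 0 → deadlocked
  t5 = 0\{b,c} | b.0 → —b→ t6
  t6 = 0\{b,c} | 0 → deadlocked
Coarsest stable partition (strong bisimilarity classes):
  B0 = {s0, t0}
  B1 = {s1, s2, t1, t2}
  B2 = {s4, s6, t4, t6}
  B3 = {s3, t3}
  B4 = {s5, t5}
s0 ∈ B0, t0 ∈ B0 → same block

P ~ Q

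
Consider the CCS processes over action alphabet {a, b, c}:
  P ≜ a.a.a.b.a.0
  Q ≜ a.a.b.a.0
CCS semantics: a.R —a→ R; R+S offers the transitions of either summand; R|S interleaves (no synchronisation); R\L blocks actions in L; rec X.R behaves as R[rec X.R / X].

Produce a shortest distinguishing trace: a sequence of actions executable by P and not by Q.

Reachable graph of P (6 states):
  p0 = a.a.a.b.a.0 | =a=> p1
  p1 = a.a.b.a.0 | =a=> p2
  p2 = a.b.a.0 | =a=> p3
  p3 = b.a.0 | =b=> p4
  p4 = a.0 | =a=> p5
  p5 = 0 | (no moves)
Reachable graph of Q (5 states):
  q0 = a.a.b.a.0 | =a=> q1
  q1 = a.b.a.0 | =a=> q2
  q2 = b.a.0 | =b=> q3
  q3 = a.0 | =a=> q4
  q4 = 0 | (no moves)
Run σ = ⟨aaa⟩ on P: start {p0}
  step 1 (a): {p1}
  step 2 (a): {p2}
  step 3 (a): {p3}
  — P admits the full trace.
Run σ = ⟨aaa⟩ on Q: start {q0}
  step 1 (a): {q1}
  step 2 (a): {q2}
  step 3 (a): ∅ (Q stuck)

aaa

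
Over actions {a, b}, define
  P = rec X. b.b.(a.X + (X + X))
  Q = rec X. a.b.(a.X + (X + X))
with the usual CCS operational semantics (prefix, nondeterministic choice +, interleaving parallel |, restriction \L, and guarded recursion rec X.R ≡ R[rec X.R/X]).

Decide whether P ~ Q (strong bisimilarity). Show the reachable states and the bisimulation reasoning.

P's transition system — 3 states:
  s0 = rec X. b.b.(a.X + (X + X)) | -b-> s1
  s1 = b.(a.(rec X. b.b.(a.X + (X + X))) + ((rec X. b.b.(a.X + (X + X))) + (rec X. b.b.(a.X + (X + X))))) | -b-> s2
  s2 = a.(rec X. b.b.(a.X + (X + X))) + ((rec X. b.b.(a.X + (X + X))) + (rec X. b.b.(a.X + (X + X)))) | -a-> s0, -b-> s1
Q's transition system — 3 states:
  t0 = rec X. a.b.(a.X + (X + X)) | -a-> t1
  t1 = b.(a.(rec X. a.b.(a.X + (X + X))) + ((rec X. a.b.(a.X + (X + X))) + (rec X. a.b.(a.X + (X + X))))) | -b-> t2
  t2 = a.(rec X. a.b.(a.X + (X + X))) + ((rec X. a.b.(a.X + (X + X))) + (rec X. a.b.(a.X + (X + X)))) | -a-> t0, -a-> t1
Bisimilarity quotient blocks:
  B0 = {s0}
  B1 = {s1}
  B2 = {s2}
  B3 = {t0}
  B4 = {t1}
  B5 = {t2}
s0 ∈ B0, t0 ∈ B3 → different blocks

P ≁ Q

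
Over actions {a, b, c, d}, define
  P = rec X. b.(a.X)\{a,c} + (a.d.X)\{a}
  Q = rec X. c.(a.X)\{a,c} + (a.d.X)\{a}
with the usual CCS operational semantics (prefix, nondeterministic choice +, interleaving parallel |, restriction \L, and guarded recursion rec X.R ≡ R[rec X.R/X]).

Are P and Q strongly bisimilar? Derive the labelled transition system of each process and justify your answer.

not bisimilar

LTS(P): 2 reachable states
  p0 = rec X. b.(a.X)\{a,c} + (a.d.X)\{a} | --b--▸ p1
  p1 = (a.(rec X. b.(a.X)\{a,c} + (a.d.X)\{a}))\{a,c} | deadlocked
LTS(Q): 2 reachable states
  q0 = rec X. c.(a.X)\{a,c} + (a.d.X)\{a} | --c--▸ q1
  q1 = (a.(rec X. c.(a.X)\{a,c} + (a.d.X)\{a}))\{a,c} | deadlocked
Bisimilarity quotient blocks:
  B0 = {p0}
  B1 = {p1, q1}
  B2 = {q0}
p0 ∈ B0, q0 ∈ B2 → different blocks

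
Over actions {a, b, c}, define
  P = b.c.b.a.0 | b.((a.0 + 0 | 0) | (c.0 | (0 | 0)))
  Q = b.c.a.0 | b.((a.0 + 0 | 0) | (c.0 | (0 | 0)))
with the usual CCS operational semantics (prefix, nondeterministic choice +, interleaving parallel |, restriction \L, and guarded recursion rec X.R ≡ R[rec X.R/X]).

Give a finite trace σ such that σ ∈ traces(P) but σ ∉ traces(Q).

LTS(P): 25 reachable states
  p0 = b.c.b.a.0 | b.((a.0 + 0 | 0) | (c.0 | (0 | 0))) :: —b→ p1, —b→ p2
  p1 = b.c.b.a.0 | ((a.0 + 0 | 0) | (c.0 | (0 | 0))) :: —a→ p3, —b→ p4, —c→ p5
  p2 = c.b.a.0 | b.((a.0 + 0 | 0) | (c.0 | (0 | 0))) :: —b→ p4, —c→ p6
  p3 = b.c.b.a.0 | (0 | (c.0 | (0 | 0))) :: —b→ p7, —c→ p8
  p4 = c.b.a.0 | ((a.0 + 0 | 0) | (c.0 | (0 | 0))) :: —a→ p7, —c→ p10, —c→ p9
  p5 = b.c.b.a.0 | ((a.0 + 0 | 0) | (0 | (0 | 0))) :: —a→ p8, —b→ p10
  p6 = b.a.0 | b.((a.0 + 0 | 0) | (c.0 | (0 | 0))) :: —b→ p11, —b→ p9
  p7 = c.b.a.0 | (0 | (c.0 | (0 | 0))) :: —c→ p12, —c→ p13
  p8 = b.c.b.a.0 | (0 | (0 | (0 | 0))) :: —b→ p13
  p9 = b.a.0 | ((a.0 + 0 | 0) | (c.0 | (0 | 0))) :: —a→ p12, —b→ p14, —c→ p15
  p10 = c.b.a.0 | ((a.0 + 0 | 0) | (0 | (0 | 0))) :: —a→ p13, —c→ p15
  p11 = a.0 | b.((a.0 + 0 | 0) | (c.0 | (0 | 0))) :: —a→ p16, —b→ p14
  p12 = b.a.0 | (0 | (c.0 | (0 | 0))) :: —b→ p17, —c→ p18
  p13 = c.b.a.0 | (0 | (0 | (0 | 0))) :: —c→ p18
  p14 = a.0 | ((a.0 + 0 | 0) | (c.0 | (0 | 0))) :: —a→ p17, —a→ p19, —c→ p20
  p15 = b.a.0 | ((a.0 + 0 | 0) | (0 | (0 | 0))) :: —a→ p18, —b→ p20
  p16 = 0 | b.((a.0 + 0 | 0) | (c.0 | (0 | 0))) :: —b→ p19
  p17 = a.0 | (0 | (c.0 | (0 | 0))) :: —a→ p21, —c→ p22
  p18 = b.a.0 | (0 | (0 | (0 | 0))) :: —b→ p22
  p19 = 0 | ((a.0 + 0 | 0) | (c.0 | (0 | 0))) :: —a→ p21, —c→ p23
  p20 = a.0 | ((a.0 + 0 | 0) | (0 | (0 | 0))) :: —a→ p22, —a→ p23
  p21 = 0 | (0 | (c.0 | (0 | 0))) :: —c→ p24
  p22 = a.0 | (0 | (0 | (0 | 0))) :: —a→ p24
  p23 = 0 | ((a.0 + 0 | 0) | (0 | (0 | 0))) :: —a→ p24
  p24 = 0 | (0 | (0 | (0 | 0))) :: ∅
LTS(Q): 20 reachable states
  q0 = b.c.a.0 | b.((a.0 + 0 | 0) | (c.0 | (0 | 0))) :: —b→ q1, —b→ q2
  q1 = b.c.a.0 | ((a.0 + 0 | 0) | (c.0 | (0 | 0))) :: —a→ q3, —b→ q4, —c→ q5
  q2 = c.a.0 | b.((a.0 + 0 | 0) | (c.0 | (0 | 0))) :: —b→ q4, —c→ q6
  q3 = b.c.a.0 | (0 | (c.0 | (0 | 0))) :: —b→ q7, —c→ q8
  q4 = c.a.0 | ((a.0 + 0 | 0) | (c.0 | (0 | 0))) :: —a→ q7, —c→ q10, —c→ q9
  q5 = b.c.a.0 | ((a.0 + 0 | 0) | (0 | (0 | 0))) :: —a→ q8, —b→ q10
  q6 = a.0 | b.((a.0 + 0 | 0) | (c.0 | (0 | 0))) :: —a→ q11, —b→ q9
  q7 = c.a.0 | (0 | (c.0 | (0 | 0))) :: —c→ q12, —c→ q13
  q8 = b.c.a.0 | (0 | (0 | (0 | 0))) :: —b→ q13
  q9 = a.0 | ((a.0 + 0 | 0) | (c.0 | (0 | 0))) :: —a→ q12, —a→ q14, —c→ q15
  q10 = c.a.0 | ((a.0 + 0 | 0) | (0 | (0 | 0))) :: —a→ q13, —c→ q15
  q11 = 0 | b.((a.0 + 0 | 0) | (c.0 | (0 | 0))) :: —b→ q14
  q12 = a.0 | (0 | (c.0 | (0 | 0))) :: —a→ q16, —c→ q17
  q13 = c.a.0 | (0 | (0 | (0 | 0))) :: —c→ q17
  q14 = 0 | ((a.0 + 0 | 0) | (c.0 | (0 | 0))) :: —a→ q16, —c→ q18
  q15 = a.0 | ((a.0 + 0 | 0) | (0 | (0 | 0))) :: —a→ q17, —a→ q18
  q16 = 0 | (0 | (c.0 | (0 | 0))) :: —c→ q19
  q17 = a.0 | (0 | (0 | (0 | 0))) :: —a→ q19
  q18 = 0 | ((a.0 + 0 | 0) | (0 | (0 | 0))) :: —a→ q19
  q19 = 0 | (0 | (0 | (0 | 0))) :: ∅
Executing bbcb from P (initial set {p0}):
  step 1 (b): {p1, p2}
  step 2 (b): {p4}
  step 3 (c): {p10, p9}
  step 4 (b): {p14}
  — P admits the full trace.
Executing bbcb from Q (initial set {q0}):
  step 1 (b): {q1, q2}
  step 2 (b): {q4}
  step 3 (c): {q10, q9}
  step 4 (b): ∅  — Q cannot continue

bbcb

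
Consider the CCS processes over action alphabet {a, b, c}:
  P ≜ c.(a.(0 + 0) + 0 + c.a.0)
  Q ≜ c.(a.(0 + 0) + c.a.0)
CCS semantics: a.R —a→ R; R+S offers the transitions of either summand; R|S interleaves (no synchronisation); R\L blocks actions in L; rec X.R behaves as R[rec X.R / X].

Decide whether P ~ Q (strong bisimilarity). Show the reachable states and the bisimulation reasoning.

LTS(P): 5 reachable states
  p0 = c.(a.(0 + 0) + 0 + c.a.0) ⊢ =c=> p1
  p1 = a.(0 + 0) + 0 + c.a.0 ⊢ =a=> p2, =c=> p3
  p2 = 0 + 0 ⊢ deadlocked
  p3 = a.0 ⊢ =a=> p4
  p4 = 0 ⊢ deadlocked
LTS(Q): 5 reachable states
  q0 = c.(a.(0 + 0) + c.a.0) ⊢ =c=> q1
  q1 = a.(0 + 0) + c.a.0 ⊢ =a=> q2, =c=> q3
  q2 = 0 + 0 ⊢ deadlocked
  q3 = a.0 ⊢ =a=> q4
  q4 = 0 ⊢ deadlocked
Coarsest stable partition (strong bisimilarity classes):
  B0 = {p0, q0}
  B1 = {p1, q1}
  B2 = {p2, p4, q2, q4}
  B3 = {p3, q3}
p0 ∈ B0, q0 ∈ B0 → same block

P ~ Q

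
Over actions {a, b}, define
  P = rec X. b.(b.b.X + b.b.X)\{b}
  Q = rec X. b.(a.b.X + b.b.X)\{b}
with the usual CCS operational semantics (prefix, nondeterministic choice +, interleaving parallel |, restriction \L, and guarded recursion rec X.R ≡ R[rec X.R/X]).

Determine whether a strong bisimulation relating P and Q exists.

NO

LTS(P): 2 reachable states
  u0 = rec X. b.(b.b.X + b.b.X)\{b} ⊢ --b--▸ u1
  u1 = (b.b.(rec X. b.(b.b.X + b.b.X)\{b}) + b.b.(rec X. b.(b.b.X + b.b.X)\{b}))\{b} ⊢ (no moves)
LTS(Q): 3 reachable states
  v0 = rec X. b.(a.b.X + b.b.X)\{b} ⊢ --b--▸ v1
  v1 = (a.b.(rec X. b.(a.b.X + b.b.X)\{b}) + b.b.(rec X. b.(a.b.X + b.b.X)\{b}))\{b} ⊢ --a--▸ v2
  v2 = (b.(rec X. b.(a.b.X + b.b.X)\{b}))\{b} ⊢ (no moves)
Bisimilarity quotient blocks:
  B0 = {u0}
  B1 = {u1, v2}
  B2 = {v0}
  B3 = {v1}
u0 ∈ B0, v0 ∈ B2 → different blocks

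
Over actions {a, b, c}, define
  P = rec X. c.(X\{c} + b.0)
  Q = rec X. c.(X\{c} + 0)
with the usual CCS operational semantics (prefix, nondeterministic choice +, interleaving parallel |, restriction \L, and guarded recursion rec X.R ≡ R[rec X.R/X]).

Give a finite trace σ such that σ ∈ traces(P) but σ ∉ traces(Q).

cb

LTS(P): 3 reachable states
  p0 = rec X. c.(X\{c} + b.0) has moves --c--▸ p1
  p1 = (rec X. c.(X\{c} + b.0))\{c} + b.0 has moves --b--▸ p2
  p2 = 0 has moves deadlocked
LTS(Q): 2 reachable states
  q0 = rec X. c.(X\{c} + 0) has moves --c--▸ q1
  q1 = (rec X. c.(X\{c} + 0))\{c} + 0 has moves deadlocked
Trace ⟨cb⟩ through P, begin at {p0}:
  step 1 (c): {p1}
  step 2 (b): {p2}
  P completes σ.
Trace ⟨cb⟩ through Q, begin at {q0}:
  step 1 (c): {q1}
  step 2 (b): no successor for Q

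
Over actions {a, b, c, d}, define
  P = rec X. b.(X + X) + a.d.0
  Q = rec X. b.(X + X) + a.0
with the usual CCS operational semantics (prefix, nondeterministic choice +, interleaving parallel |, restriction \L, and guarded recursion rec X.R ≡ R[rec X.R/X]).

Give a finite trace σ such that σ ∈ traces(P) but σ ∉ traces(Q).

ad

P's transition system — 4 states:
  s0 = rec X. b.(X + X) + a.d.0 ⊢ =a=> s1, =b=> s2
  s1 = d.0 ⊢ =d=> s3
  s2 = (rec X. b.(X + X) + a.d.0) + (rec X. b.(X + X) + a.d.0) ⊢ =a=> s1, =b=> s2
  s3 = 0 ⊢ ∅
Q's transition system — 3 states:
  t0 = rec X. b.(X + X) + a.0 ⊢ =a=> t1, =b=> t2
  t1 = 0 ⊢ ∅
  t2 = (rec X. b.(X + X) + a.0) + (rec X. b.(X + X) + a.0) ⊢ =a=> t1, =b=> t2
Executing ad from P (initial set {s0}):
  step 1 (a): {s1}
  step 2 (d): {s3}
  — P admits the full trace.
Executing ad from Q (initial set {t0}):
  step 1 (a): {t1}
  step 2 (d): ∅ (Q stuck)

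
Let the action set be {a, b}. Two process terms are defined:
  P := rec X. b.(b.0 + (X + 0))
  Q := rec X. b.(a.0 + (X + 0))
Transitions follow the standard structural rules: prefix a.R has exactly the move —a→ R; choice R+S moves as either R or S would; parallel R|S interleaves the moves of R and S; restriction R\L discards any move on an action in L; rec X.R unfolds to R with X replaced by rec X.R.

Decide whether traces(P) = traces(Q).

Reachable graph of P (3 states):
  p0 = rec X. b.(b.0 + (X + 0)) has moves —b→ p1
  p1 = b.0 + ((rec X. b.(b.0 + (X + 0))) + 0) has moves —b→ p1, —b→ p2
  p2 = 0 has moves (no moves)
Reachable graph of Q (3 states):
  q0 = rec X. b.(a.0 + (X + 0)) has moves —b→ q1
  q1 = a.0 + ((rec X. b.(a.0 + (X + 0))) + 0) has moves —a→ q2, —b→ q1
  q2 = 0 has moves (no moves)
Trace ⟨ba⟩ through Q, begin at {q0}:
  step 1 (b): {q1}
  step 2 (a): {q2}
  — Q admits the full trace.
Trace ⟨ba⟩ through P, begin at {p0}:
  step 1 (b): {p1}
  step 2 (a): ∅ (P stuck)

NO — witness ⟨ba⟩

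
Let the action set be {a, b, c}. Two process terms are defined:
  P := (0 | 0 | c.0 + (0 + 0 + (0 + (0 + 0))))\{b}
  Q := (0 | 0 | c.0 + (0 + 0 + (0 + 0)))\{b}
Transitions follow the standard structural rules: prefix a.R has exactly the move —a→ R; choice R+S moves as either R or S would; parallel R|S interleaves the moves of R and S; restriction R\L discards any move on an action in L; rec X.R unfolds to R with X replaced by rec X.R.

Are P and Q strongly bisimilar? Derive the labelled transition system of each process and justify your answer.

bisimilar

P's transition system — 2 states:
  p0 = (0 | 0 | c.0 + (0 + 0 + (0 + (0 + 0))))\{b} | ··c··> p1
  p1 = (0 | 0 | 0)\{b} | ·
Q's transition system — 2 states:
  q0 = (0 | 0 | c.0 + (0 + 0 + (0 + 0)))\{b} | ··c··> q1
  q1 = (0 | 0 | 0)\{b} | ·
Bisimilarity quotient blocks:
  B0 = {p0, q0}
  B1 = {p1, q1}
p0 ∈ B0, q0 ∈ B0 → same block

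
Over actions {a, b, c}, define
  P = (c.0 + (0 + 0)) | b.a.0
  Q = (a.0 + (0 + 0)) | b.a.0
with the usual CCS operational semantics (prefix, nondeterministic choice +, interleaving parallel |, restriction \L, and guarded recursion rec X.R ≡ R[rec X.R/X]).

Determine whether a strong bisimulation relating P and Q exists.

LTS(P): 6 reachable states
  p0 = (c.0 + (0 + 0)) | b.a.0 has moves -b-> p1, -c-> p2
  p1 = (c.0 + (0 + 0)) | a.0 has moves -a-> p3, -c-> p4
  p2 = 0 | b.a.0 has moves -b-> p4
  p3 = (c.0 + (0 + 0)) | 0 has moves -c-> p5
  p4 = 0 | a.0 has moves -a-> p5
  p5 = 0 | 0 has moves deadlocked
LTS(Q): 6 reachable states
  q0 = (a.0 + (0 + 0)) | b.a.0 has moves -a-> q1, -b-> q2
  q1 = 0 | b.a.0 has moves -b-> q3
  q2 = (a.0 + (0 + 0)) | a.0 has moves -a-> q3, -a-> q4
  q3 = 0 | a.0 has moves -a-> q5
  q4 = (a.0 + (0 + 0)) | 0 has moves -a-> q5
  q5 = 0 | 0 has moves deadlocked
Coarsest stable partition (strong bisimilarity classes):
  B0 = {p0}
  B1 = {p1}
  B2 = {p3}
  B3 = {p5, q5}
  B4 = {p4, q3, q4}
  B5 = {p2, q1}
  B6 = {q0}
  B7 = {q2}
p0 ∈ B0, q0 ∈ B6 → different blocks

P ≁ Q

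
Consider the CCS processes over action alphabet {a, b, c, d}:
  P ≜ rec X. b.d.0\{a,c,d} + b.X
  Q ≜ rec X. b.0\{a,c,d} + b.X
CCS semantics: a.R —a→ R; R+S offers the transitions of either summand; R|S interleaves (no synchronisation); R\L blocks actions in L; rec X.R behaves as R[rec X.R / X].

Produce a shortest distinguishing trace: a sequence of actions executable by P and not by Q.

bd

Reachable graph of P (3 states):
  s0 = rec X. b.d.0\{a,c,d} + b.X → --b--▸ s0, --b--▸ s1
  s1 = d.0\{a,c,d} → --d--▸ s2
  s2 = 0\{a,c,d} → deadlocked
Reachable graph of Q (2 states):
  t0 = rec X. b.0\{a,c,d} + b.X → --b--▸ t0, --b--▸ t1
  t1 = 0\{a,c,d} → deadlocked
Trace ⟨bd⟩ through P, begin at {s0}:
  [1] b ⇒ {s0, s1}
  [2] d ⇒ {s2}
  ✓ P
Trace ⟨bd⟩ through Q, begin at {t0}:
  [1] b ⇒ {t0, t1}
  [2] d ⇒ no successor for Q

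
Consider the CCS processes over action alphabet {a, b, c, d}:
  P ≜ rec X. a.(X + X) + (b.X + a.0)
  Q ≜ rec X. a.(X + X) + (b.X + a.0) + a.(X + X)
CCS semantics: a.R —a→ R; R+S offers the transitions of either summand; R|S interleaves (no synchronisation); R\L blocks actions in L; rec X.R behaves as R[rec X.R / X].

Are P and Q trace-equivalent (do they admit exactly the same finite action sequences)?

YES

P's transition system — 3 states:
  s0 = rec X. a.(X + X) + (b.X + a.0) :: ··a··> s1, ··a··> s2, ··b··> s0
  s1 = (rec X. a.(X + X) + (b.X + a.0)) + (rec X. a.(X + X) + (b.X + a.0)) :: ··a··> s1, ··a··> s2, ··b··> s0
  s2 = 0 :: ∅
Q's transition system — 3 states:
  t0 = rec X. a.(X + X) + (b.X + a.0) + a.(X + X) :: ··a··> t1, ··a··> t2, ··b··> t0
  t1 = (rec X. a.(X + X) + (b.X + a.0) + a.(X + X)) + (rec X. a.(X + X) + (b.X + a.0) + a.(X + X)) :: ··a··> t1, ··a··> t2, ··b··> t0
  t2 = 0 :: ∅
Coarsest stable partition (strong bisimilarity classes):
  B0 = {s0, s1, t0, t1}
  B1 = {s2, t2}
s0 ∈ B0, t0 ∈ B0 → same block
Bisimilar ⇒ trace-equivalent.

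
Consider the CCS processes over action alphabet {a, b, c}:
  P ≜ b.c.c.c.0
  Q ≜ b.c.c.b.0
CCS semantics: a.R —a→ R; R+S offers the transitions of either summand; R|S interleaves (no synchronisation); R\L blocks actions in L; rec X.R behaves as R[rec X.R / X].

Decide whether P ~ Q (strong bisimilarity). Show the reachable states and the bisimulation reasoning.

LTS(P): 5 reachable states
  u0 = b.c.c.c.0 → -b-> u1
  u1 = c.c.c.0 → -c-> u2
  u2 = c.c.0 → -c-> u3
  u3 = c.0 → -c-> u4
  u4 = 0 → stopped
LTS(Q): 5 reachable states
  v0 = b.c.c.b.0 → -b-> v1
  v1 = c.c.b.0 → -c-> v2
  v2 = c.b.0 → -c-> v3
  v3 = b.0 → -b-> v4
  v4 = 0 → stopped
Coarsest stable partition (strong bisimilarity classes):
  B0 = {u0}
  B1 = {u1}
  B2 = {u2}
  B3 = {u3}
  B4 = {u4, v4}
  B5 = {v0}
  B6 = {v1}
  B7 = {v2}
  B8 = {v3}
u0 ∈ B0, v0 ∈ B5 → different blocks

P ≁ Q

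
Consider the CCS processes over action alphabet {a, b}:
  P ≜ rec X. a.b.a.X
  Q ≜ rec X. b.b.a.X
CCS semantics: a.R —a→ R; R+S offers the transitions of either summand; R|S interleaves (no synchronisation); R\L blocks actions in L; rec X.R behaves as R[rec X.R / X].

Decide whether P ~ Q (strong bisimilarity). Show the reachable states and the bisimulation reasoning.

not bisimilar

P's transition system — 3 states:
  m0 = rec X. a.b.a.X ⊢ -a-> m1
  m1 = b.a.(rec X. a.b.a.X) ⊢ -b-> m2
  m2 = a.(rec X. a.b.a.X) ⊢ -a-> m0
Q's transition system — 3 states:
  n0 = rec X. b.b.a.X ⊢ -b-> n1
  n1 = b.a.(rec X. b.b.a.X) ⊢ -b-> n2
  n2 = a.(rec X. b.b.a.X) ⊢ -a-> n0
Bisimilarity quotient blocks:
  B0 = {m0}
  B1 = {m1}
  B2 = {m2}
  B3 = {n0}
  B4 = {n1}
  B5 = {n2}
m0 ∈ B0, n0 ∈ B3 → different blocks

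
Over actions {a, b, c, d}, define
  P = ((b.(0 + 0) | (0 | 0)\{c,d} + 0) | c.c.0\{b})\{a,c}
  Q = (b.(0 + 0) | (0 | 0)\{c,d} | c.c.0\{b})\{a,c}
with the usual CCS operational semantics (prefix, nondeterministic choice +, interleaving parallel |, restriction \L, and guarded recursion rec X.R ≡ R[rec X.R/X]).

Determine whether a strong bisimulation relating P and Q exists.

LTS(P): 2 reachable states
  s0 = ((b.(0 + 0) | (0 | 0)\{c,d} + 0) | c.c.0\{b})\{a,c} :: --b--▸ s1
  s1 = ((0 + 0) | (0 | 0)\{c,d} | c.c.0\{b})\{a,c} :: (no moves)
LTS(Q): 2 reachable states
  t0 = (b.(0 + 0) | (0 | 0)\{c,d} | c.c.0\{b})\{a,c} :: --b--▸ t1
  t1 = ((0 + 0) | (0 | 0)\{c,d} | c.c.0\{b})\{a,c} :: (no moves)
Partition-refinement fixed point:
  B0 = {s0, t0}
  B1 = {s1, t1}
s0 ∈ B0, t0 ∈ B0 → same block

bisimilar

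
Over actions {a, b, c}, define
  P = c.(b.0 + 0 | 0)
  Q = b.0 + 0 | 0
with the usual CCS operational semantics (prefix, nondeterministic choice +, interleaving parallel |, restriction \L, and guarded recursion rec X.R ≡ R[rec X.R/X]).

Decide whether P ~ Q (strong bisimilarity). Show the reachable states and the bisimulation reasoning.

not bisimilar

LTS(P): 3 reachable states
  p0 = c.(b.0 + 0 | 0) :: —c→ p1
  p1 = b.0 + 0 | 0 :: —b→ p2
  p2 = 0 :: deadlocked
LTS(Q): 2 reachable states
  q0 = b.0 + 0 | 0 :: —b→ q1
  q1 = 0 :: deadlocked
Partition-refinement fixed point:
  B0 = {p0}
  B1 = {p1, q0}
  B2 = {p2, q1}
p0 ∈ B0, q0 ∈ B1 → different blocks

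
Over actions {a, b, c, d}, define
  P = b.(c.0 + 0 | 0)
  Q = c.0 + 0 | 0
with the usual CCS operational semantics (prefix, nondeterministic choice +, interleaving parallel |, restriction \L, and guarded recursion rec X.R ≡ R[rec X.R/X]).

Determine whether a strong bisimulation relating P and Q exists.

Reachable graph of P (3 states):
  s0 = b.(c.0 + 0 | 0) ⊢ -b-> s1
  s1 = c.0 + 0 | 0 ⊢ -c-> s2
  s2 = 0 ⊢ stopped
Reachable graph of Q (2 states):
  t0 = c.0 + 0 | 0 ⊢ -c-> t1
  t1 = 0 ⊢ stopped
Coarsest stable partition (strong bisimilarity classes):
  B0 = {s0}
  B1 = {s1, t0}
  B2 = {s2, t1}
s0 ∈ B0, t0 ∈ B1 → different blocks

NO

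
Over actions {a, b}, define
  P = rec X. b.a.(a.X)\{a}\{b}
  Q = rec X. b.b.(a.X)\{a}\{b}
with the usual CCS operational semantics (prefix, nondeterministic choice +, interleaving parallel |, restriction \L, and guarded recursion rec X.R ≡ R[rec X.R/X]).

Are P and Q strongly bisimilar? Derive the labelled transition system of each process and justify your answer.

LTS(P): 3 reachable states
  m0 = rec X. b.a.(a.X)\{a}\{b} → ··b··> m1
  m1 = a.(a.(rec X. b.a.(a.X)\{a}\{b}))\{a}\{b} → ··a··> m2
  m2 = (a.(rec X. b.a.(a.X)\{a}\{b}))\{a}\{b} → (no moves)
LTS(Q): 3 reachable states
  n0 = rec X. b.b.(a.X)\{a}\{b} → ··b··> n1
  n1 = b.(a.(rec X. b.b.(a.X)\{a}\{b}))\{a}\{b} → ··b··> n2
  n2 = (a.(rec X. b.b.(a.X)\{a}\{b}))\{a}\{b} → (no moves)
Bisimilarity quotient blocks:
  B0 = {m0}
  B1 = {m1}
  B2 = {m2, n2}
  B3 = {n0}
  B4 = {n1}
m0 ∈ B0, n0 ∈ B3 → different blocks

P ≁ Q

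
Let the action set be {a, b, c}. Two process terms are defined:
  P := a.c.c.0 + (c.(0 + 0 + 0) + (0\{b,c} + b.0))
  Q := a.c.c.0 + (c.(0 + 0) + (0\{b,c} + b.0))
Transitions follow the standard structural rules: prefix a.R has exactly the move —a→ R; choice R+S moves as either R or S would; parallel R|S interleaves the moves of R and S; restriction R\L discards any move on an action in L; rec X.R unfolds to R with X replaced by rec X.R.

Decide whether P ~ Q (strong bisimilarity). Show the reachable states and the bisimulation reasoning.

bisimilar

LTS(P): 5 reachable states
  s0 = a.c.c.0 + (c.(0 + 0 + 0) + (0\{b,c} + b.0)) | --a--▸ s1, --b--▸ s2, --c--▸ s3
  s1 = c.c.0 | --c--▸ s4
  s2 = 0 | (no moves)
  s3 = 0 + 0 + 0 | (no moves)
  s4 = c.0 | --c--▸ s2
LTS(Q): 5 reachable states
  t0 = a.c.c.0 + (c.(0 + 0) + (0\{b,c} + b.0)) | --a--▸ t1, --b--▸ t2, --c--▸ t3
  t1 = c.c.0 | --c--▸ t4
  t2 = 0 | (no moves)
  t3 = 0 + 0 | (no moves)
  t4 = c.0 | --c--▸ t2
Bisimilarity quotient blocks:
  B0 = {s0, t0}
  B1 = {s2, s3, t2, t3}
  B2 = {s1, t1}
  B3 = {s4, t4}
s0 ∈ B0, t0 ∈ B0 → same block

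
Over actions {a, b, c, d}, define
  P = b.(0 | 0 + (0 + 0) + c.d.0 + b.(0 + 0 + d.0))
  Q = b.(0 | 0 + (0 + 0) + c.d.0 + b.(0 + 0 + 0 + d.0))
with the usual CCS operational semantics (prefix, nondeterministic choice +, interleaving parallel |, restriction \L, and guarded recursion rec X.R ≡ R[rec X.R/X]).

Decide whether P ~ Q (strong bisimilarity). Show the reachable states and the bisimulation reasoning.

P ~ Q

Reachable graph of P (5 states):
  p0 = b.(0 | 0 + (0 + 0) + c.d.0 + b.(0 + 0 + d.0)) :: --b--▸ p1
  p1 = 0 | 0 + (0 + 0) + c.d.0 + b.(0 + 0 + d.0) :: --b--▸ p2, --c--▸ p3
  p2 = 0 + 0 + d.0 :: --d--▸ p4
  p3 = d.0 :: --d--▸ p4
  p4 = 0 :: (no moves)
Reachable graph of Q (5 states):
  q0 = b.(0 | 0 + (0 + 0) + c.d.0 + b.(0 + 0 + 0 + d.0)) :: --b--▸ q1
  q1 = 0 | 0 + (0 + 0) + c.d.0 + b.(0 + 0 + 0 + d.0) :: --b--▸ q2, --c--▸ q3
  q2 = 0 + 0 + 0 + d.0 :: --d--▸ q4
  q3 = d.0 :: --d--▸ q4
  q4 = 0 :: (no moves)
Bisimilarity quotient blocks:
  B0 = {p0, q0}
  B1 = {p1, q1}
  B2 = {p2, p3, q2, q3}
  B3 = {p4, q4}
p0 ∈ B0, q0 ∈ B0 → same block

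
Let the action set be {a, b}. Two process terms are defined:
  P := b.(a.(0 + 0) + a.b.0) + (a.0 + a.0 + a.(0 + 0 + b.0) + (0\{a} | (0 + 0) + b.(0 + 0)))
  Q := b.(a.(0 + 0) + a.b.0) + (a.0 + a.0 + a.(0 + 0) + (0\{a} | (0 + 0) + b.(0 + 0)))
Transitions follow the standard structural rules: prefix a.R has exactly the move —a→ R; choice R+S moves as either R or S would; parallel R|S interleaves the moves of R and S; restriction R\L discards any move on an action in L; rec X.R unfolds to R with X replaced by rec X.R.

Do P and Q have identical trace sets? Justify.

LTS(P): 6 reachable states
  s0 = b.(a.(0 + 0) + a.b.0) + (a.0 + a.0 + a.(0 + 0 + b.0) + (0\{a} | (0 + 0) + b.(0 + 0))) | -a-> s1, -a-> s2, -b-> s3, -b-> s4
  s1 = 0 | stopped
  s2 = 0 + 0 + b.0 | -b-> s1
  s3 = 0 + 0 | stopped
  s4 = a.(0 + 0) + a.b.0 | -a-> s3, -a-> s5
  s5 = b.0 | -b-> s1
LTS(Q): 5 reachable states
  t0 = b.(a.(0 + 0) + a.b.0) + (a.0 + a.0 + a.(0 + 0) + (0\{a} | (0 + 0) + b.(0 + 0))) | -a-> t1, -a-> t2, -b-> t2, -b-> t3
  t1 = 0 | stopped
  t2 = 0 + 0 | stopped
  t3 = a.(0 + 0) + a.b.0 | -a-> t2, -a-> t4
  t4 = b.0 | -b-> t1
Trace ⟨ab⟩ through P, begin at {s0}:
  step 1 (a): {s1, s2}
  step 2 (b): {s1}
  ✓ P
Trace ⟨ab⟩ through Q, begin at {t0}:
  step 1 (a): {t1, t2}
  step 2 (b): no successor for Q

NO — witness ⟨ab⟩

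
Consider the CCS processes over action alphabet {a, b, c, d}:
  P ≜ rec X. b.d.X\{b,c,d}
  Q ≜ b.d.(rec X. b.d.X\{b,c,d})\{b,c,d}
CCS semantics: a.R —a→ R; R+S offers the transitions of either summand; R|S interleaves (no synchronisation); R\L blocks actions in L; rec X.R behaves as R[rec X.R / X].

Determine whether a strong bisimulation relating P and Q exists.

LTS(P): 3 reachable states
  m0 = rec X. b.d.X\{b,c,d} :: =b=> m1
  m1 = d.(rec X. b.d.X\{b,c,d})\{b,c,d} :: =d=> m2
  m2 = (rec X. b.d.X\{b,c,d})\{b,c,d} :: ·
LTS(Q): 3 reachable states
  n0 = b.d.(rec X. b.d.X\{b,c,d})\{b,c,d} :: =b=> n1
  n1 = d.(rec X. b.d.X\{b,c,d})\{b,c,d} :: =d=> n2
  n2 = (rec X. b.d.X\{b,c,d})\{b,c,d} :: ·
Partition-refinement fixed point:
  B0 = {m0, n0}
  B1 = {m1, n1}
  B2 = {m2, n2}
m0 ∈ B0, n0 ∈ B0 → same block

YES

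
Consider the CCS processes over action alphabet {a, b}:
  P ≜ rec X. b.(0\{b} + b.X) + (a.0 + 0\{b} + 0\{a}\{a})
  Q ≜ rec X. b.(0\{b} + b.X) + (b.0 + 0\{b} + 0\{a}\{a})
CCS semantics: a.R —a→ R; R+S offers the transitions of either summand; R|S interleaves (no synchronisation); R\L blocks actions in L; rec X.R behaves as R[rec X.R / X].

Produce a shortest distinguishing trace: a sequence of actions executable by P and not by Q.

LTS(P): 3 reachable states
  m0 = rec X. b.(0\{b} + b.X) + (a.0 + 0\{b} + 0\{a}\{a}) has moves =a=> m1, =b=> m2
  m1 = 0 has moves stopped
  m2 = 0\{b} + b.(rec X. b.(0\{b} + b.X) + (a.0 + 0\{b} + 0\{a}\{a})) has moves =b=> m0
LTS(Q): 3 reachable states
  n0 = rec X. b.(0\{b} + b.X) + (b.0 + 0\{b} + 0\{a}\{a}) has moves =b=> n1, =b=> n2
  n1 = 0 has moves stopped
  n2 = 0\{b} + b.(rec X. b.(0\{b} + b.X) + (b.0 + 0\{b} + 0\{a}\{a})) has moves =b=> n0
Executing a from P (initial set {m0}):
  [1] a ⇒ {m1}
  ✓ P
Executing a from Q (initial set {n0}):
  [1] a ⇒ no successor for Q

a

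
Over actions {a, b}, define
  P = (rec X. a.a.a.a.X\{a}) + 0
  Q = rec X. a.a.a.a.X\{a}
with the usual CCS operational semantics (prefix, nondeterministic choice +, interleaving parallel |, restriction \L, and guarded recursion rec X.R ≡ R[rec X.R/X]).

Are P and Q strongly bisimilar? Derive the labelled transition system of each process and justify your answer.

YES

LTS(P): 5 reachable states
  m0 = (rec X. a.a.a.a.X\{a}) + 0 | --a--▸ m1
  m1 = a.a.a.(rec X. a.a.a.a.X\{a})\{a} | --a--▸ m2
  m2 = a.a.(rec X. a.a.a.a.X\{a})\{a} | --a--▸ m3
  m3 = a.(rec X. a.a.a.a.X\{a})\{a} | --a--▸ m4
  m4 = (rec X. a.a.a.a.X\{a})\{a} | ∅
LTS(Q): 5 reachable states
  n0 = rec X. a.a.a.a.X\{a} | --a--▸ n1
  n1 = a.a.a.(rec X. a.a.a.a.X\{a})\{a} | --a--▸ n2
  n2 = a.a.(rec X. a.a.a.a.X\{a})\{a} | --a--▸ n3
  n3 = a.(rec X. a.a.a.a.X\{a})\{a} | --a--▸ n4
  n4 = (rec X. a.a.a.a.X\{a})\{a} | ∅
Coarsest stable partition (strong bisimilarity classes):
  B0 = {m0, n0}
  B1 = {m1, n1}
  B2 = {m2, n2}
  B3 = {m3, n3}
  B4 = {m4, n4}
m0 ∈ B0, n0 ∈ B0 → same block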